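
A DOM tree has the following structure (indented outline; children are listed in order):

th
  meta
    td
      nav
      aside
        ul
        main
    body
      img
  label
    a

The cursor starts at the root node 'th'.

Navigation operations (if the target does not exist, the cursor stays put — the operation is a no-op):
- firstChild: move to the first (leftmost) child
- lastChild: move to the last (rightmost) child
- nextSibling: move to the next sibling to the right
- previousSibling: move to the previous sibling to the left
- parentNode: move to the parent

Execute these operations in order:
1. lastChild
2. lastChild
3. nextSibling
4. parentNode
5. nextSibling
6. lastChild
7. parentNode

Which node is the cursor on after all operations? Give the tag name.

After 1 (lastChild): label
After 2 (lastChild): a
After 3 (nextSibling): a (no-op, stayed)
After 4 (parentNode): label
After 5 (nextSibling): label (no-op, stayed)
After 6 (lastChild): a
After 7 (parentNode): label

Answer: label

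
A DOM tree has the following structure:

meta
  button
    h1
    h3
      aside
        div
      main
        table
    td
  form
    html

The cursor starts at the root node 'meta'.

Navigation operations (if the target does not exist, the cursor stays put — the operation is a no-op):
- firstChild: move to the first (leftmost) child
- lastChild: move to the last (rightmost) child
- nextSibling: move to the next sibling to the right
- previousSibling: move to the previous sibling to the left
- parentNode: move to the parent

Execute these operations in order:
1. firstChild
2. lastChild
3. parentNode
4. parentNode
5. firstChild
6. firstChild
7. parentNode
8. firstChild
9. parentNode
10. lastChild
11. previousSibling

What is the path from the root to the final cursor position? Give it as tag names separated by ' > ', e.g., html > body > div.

Answer: meta > button > h3

Derivation:
After 1 (firstChild): button
After 2 (lastChild): td
After 3 (parentNode): button
After 4 (parentNode): meta
After 5 (firstChild): button
After 6 (firstChild): h1
After 7 (parentNode): button
After 8 (firstChild): h1
After 9 (parentNode): button
After 10 (lastChild): td
After 11 (previousSibling): h3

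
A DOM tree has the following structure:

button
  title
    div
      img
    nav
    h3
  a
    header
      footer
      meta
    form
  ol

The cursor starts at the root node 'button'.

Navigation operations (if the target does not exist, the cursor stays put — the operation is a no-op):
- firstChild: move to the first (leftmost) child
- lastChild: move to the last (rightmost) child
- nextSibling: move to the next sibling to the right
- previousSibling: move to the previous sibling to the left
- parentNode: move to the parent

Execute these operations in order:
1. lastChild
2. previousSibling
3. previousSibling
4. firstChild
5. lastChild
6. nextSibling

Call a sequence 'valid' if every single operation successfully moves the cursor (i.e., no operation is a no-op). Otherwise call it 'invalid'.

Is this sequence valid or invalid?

Answer: invalid

Derivation:
After 1 (lastChild): ol
After 2 (previousSibling): a
After 3 (previousSibling): title
After 4 (firstChild): div
After 5 (lastChild): img
After 6 (nextSibling): img (no-op, stayed)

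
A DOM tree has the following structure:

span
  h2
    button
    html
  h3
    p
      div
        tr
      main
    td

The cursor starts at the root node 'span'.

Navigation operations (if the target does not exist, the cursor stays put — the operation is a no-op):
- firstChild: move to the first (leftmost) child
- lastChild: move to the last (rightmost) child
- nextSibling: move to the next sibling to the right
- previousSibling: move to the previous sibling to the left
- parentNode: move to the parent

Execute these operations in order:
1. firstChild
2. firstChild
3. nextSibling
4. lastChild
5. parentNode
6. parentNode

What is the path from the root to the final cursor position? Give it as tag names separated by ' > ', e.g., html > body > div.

After 1 (firstChild): h2
After 2 (firstChild): button
After 3 (nextSibling): html
After 4 (lastChild): html (no-op, stayed)
After 5 (parentNode): h2
After 6 (parentNode): span

Answer: span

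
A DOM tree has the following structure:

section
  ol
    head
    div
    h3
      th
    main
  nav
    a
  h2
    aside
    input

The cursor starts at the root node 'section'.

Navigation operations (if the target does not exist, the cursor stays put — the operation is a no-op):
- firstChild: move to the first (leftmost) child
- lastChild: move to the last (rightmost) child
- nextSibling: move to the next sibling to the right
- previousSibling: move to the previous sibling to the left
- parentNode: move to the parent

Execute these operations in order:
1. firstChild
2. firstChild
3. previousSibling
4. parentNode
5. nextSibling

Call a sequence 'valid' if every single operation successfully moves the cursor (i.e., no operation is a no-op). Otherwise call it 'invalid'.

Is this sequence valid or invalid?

After 1 (firstChild): ol
After 2 (firstChild): head
After 3 (previousSibling): head (no-op, stayed)
After 4 (parentNode): ol
After 5 (nextSibling): nav

Answer: invalid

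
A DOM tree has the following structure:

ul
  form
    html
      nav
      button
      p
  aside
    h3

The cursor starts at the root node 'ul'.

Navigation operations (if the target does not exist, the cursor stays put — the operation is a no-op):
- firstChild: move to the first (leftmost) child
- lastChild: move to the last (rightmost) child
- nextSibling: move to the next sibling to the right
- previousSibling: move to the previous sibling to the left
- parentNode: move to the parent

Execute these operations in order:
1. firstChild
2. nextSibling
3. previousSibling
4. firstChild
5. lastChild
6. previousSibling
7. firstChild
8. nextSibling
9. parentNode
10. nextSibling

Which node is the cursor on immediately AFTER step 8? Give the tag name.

After 1 (firstChild): form
After 2 (nextSibling): aside
After 3 (previousSibling): form
After 4 (firstChild): html
After 5 (lastChild): p
After 6 (previousSibling): button
After 7 (firstChild): button (no-op, stayed)
After 8 (nextSibling): p

Answer: p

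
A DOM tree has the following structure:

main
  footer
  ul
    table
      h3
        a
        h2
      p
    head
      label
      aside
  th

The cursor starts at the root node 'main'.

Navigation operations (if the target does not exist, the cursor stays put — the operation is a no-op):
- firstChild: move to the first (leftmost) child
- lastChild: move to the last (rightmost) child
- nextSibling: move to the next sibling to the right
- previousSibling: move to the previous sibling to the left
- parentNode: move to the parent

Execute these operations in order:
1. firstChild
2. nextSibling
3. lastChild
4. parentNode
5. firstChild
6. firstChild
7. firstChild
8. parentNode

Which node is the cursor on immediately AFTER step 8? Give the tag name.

Answer: h3

Derivation:
After 1 (firstChild): footer
After 2 (nextSibling): ul
After 3 (lastChild): head
After 4 (parentNode): ul
After 5 (firstChild): table
After 6 (firstChild): h3
After 7 (firstChild): a
After 8 (parentNode): h3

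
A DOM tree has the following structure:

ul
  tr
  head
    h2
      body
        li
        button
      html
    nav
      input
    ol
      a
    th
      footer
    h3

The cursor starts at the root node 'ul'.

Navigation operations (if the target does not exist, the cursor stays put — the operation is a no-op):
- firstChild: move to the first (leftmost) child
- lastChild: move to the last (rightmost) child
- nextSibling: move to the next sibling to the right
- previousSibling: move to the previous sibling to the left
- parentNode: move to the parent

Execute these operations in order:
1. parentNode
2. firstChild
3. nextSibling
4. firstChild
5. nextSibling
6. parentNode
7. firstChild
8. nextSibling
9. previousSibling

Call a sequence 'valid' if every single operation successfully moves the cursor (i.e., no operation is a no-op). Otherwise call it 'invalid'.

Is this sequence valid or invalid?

Answer: invalid

Derivation:
After 1 (parentNode): ul (no-op, stayed)
After 2 (firstChild): tr
After 3 (nextSibling): head
After 4 (firstChild): h2
After 5 (nextSibling): nav
After 6 (parentNode): head
After 7 (firstChild): h2
After 8 (nextSibling): nav
After 9 (previousSibling): h2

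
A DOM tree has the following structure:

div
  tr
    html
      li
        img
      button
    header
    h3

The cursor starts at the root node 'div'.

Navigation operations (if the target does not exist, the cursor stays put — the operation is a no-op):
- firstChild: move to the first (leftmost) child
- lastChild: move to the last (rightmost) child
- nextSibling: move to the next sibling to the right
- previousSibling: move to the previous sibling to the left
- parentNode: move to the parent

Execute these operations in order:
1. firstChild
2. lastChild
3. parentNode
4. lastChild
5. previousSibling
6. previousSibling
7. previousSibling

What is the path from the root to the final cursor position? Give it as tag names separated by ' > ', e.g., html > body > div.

Answer: div > tr > html

Derivation:
After 1 (firstChild): tr
After 2 (lastChild): h3
After 3 (parentNode): tr
After 4 (lastChild): h3
After 5 (previousSibling): header
After 6 (previousSibling): html
After 7 (previousSibling): html (no-op, stayed)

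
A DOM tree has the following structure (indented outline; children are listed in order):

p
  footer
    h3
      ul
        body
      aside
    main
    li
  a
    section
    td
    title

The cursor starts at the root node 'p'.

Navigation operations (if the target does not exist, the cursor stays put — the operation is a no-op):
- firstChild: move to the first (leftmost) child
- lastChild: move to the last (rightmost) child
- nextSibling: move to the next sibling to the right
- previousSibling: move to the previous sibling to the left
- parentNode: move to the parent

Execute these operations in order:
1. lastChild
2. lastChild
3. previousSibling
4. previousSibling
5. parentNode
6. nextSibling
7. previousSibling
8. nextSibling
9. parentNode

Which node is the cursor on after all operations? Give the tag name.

Answer: p

Derivation:
After 1 (lastChild): a
After 2 (lastChild): title
After 3 (previousSibling): td
After 4 (previousSibling): section
After 5 (parentNode): a
After 6 (nextSibling): a (no-op, stayed)
After 7 (previousSibling): footer
After 8 (nextSibling): a
After 9 (parentNode): p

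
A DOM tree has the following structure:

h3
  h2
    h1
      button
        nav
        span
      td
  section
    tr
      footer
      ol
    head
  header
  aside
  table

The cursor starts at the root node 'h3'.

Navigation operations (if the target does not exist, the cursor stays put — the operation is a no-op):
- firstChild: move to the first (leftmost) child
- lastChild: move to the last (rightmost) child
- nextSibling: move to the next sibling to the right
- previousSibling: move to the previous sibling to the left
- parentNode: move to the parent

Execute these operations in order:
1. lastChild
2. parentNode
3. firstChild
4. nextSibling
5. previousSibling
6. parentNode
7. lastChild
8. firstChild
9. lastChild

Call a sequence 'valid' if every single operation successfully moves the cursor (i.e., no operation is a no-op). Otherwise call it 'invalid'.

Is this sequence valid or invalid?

After 1 (lastChild): table
After 2 (parentNode): h3
After 3 (firstChild): h2
After 4 (nextSibling): section
After 5 (previousSibling): h2
After 6 (parentNode): h3
After 7 (lastChild): table
After 8 (firstChild): table (no-op, stayed)
After 9 (lastChild): table (no-op, stayed)

Answer: invalid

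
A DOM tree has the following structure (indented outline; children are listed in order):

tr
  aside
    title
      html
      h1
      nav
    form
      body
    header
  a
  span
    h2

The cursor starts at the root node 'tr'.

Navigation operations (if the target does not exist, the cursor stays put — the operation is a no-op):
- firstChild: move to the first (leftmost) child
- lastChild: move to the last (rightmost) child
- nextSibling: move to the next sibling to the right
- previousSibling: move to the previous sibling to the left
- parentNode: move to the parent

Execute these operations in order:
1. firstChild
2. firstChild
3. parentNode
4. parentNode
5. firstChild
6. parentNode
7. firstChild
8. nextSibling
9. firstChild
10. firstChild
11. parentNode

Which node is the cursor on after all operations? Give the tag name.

After 1 (firstChild): aside
After 2 (firstChild): title
After 3 (parentNode): aside
After 4 (parentNode): tr
After 5 (firstChild): aside
After 6 (parentNode): tr
After 7 (firstChild): aside
After 8 (nextSibling): a
After 9 (firstChild): a (no-op, stayed)
After 10 (firstChild): a (no-op, stayed)
After 11 (parentNode): tr

Answer: tr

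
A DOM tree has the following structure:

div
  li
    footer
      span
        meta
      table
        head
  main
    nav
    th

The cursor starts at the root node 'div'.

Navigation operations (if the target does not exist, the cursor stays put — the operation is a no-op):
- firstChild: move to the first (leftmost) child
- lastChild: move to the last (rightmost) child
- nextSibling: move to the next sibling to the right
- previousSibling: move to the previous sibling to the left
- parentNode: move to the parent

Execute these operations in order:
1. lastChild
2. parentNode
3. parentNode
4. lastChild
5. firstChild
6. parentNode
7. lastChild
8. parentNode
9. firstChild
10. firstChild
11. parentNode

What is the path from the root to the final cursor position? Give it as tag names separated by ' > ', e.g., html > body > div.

After 1 (lastChild): main
After 2 (parentNode): div
After 3 (parentNode): div (no-op, stayed)
After 4 (lastChild): main
After 5 (firstChild): nav
After 6 (parentNode): main
After 7 (lastChild): th
After 8 (parentNode): main
After 9 (firstChild): nav
After 10 (firstChild): nav (no-op, stayed)
After 11 (parentNode): main

Answer: div > main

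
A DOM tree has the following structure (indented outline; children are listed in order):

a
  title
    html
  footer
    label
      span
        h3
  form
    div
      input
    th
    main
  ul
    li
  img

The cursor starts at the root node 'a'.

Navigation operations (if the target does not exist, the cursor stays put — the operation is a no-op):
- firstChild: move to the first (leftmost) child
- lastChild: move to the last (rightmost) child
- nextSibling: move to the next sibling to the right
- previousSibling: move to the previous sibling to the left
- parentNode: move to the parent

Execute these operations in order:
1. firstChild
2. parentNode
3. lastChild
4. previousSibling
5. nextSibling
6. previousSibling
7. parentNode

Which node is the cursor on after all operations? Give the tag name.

Answer: a

Derivation:
After 1 (firstChild): title
After 2 (parentNode): a
After 3 (lastChild): img
After 4 (previousSibling): ul
After 5 (nextSibling): img
After 6 (previousSibling): ul
After 7 (parentNode): a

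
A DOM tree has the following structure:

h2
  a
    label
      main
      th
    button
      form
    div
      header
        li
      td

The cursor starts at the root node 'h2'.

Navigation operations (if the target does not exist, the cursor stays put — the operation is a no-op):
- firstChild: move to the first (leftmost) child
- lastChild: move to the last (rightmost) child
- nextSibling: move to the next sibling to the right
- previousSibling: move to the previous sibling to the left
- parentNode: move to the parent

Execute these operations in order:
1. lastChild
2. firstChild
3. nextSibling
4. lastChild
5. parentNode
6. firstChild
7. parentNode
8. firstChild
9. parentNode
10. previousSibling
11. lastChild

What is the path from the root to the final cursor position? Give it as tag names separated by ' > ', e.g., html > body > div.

After 1 (lastChild): a
After 2 (firstChild): label
After 3 (nextSibling): button
After 4 (lastChild): form
After 5 (parentNode): button
After 6 (firstChild): form
After 7 (parentNode): button
After 8 (firstChild): form
After 9 (parentNode): button
After 10 (previousSibling): label
After 11 (lastChild): th

Answer: h2 > a > label > th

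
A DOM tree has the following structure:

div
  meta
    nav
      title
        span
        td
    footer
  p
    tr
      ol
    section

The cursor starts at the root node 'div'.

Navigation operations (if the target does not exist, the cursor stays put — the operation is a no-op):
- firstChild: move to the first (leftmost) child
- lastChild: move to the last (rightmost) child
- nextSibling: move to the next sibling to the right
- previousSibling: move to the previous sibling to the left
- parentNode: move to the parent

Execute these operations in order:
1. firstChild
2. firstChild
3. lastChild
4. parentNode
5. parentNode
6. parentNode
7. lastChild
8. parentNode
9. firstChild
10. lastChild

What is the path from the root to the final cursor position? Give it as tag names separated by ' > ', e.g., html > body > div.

After 1 (firstChild): meta
After 2 (firstChild): nav
After 3 (lastChild): title
After 4 (parentNode): nav
After 5 (parentNode): meta
After 6 (parentNode): div
After 7 (lastChild): p
After 8 (parentNode): div
After 9 (firstChild): meta
After 10 (lastChild): footer

Answer: div > meta > footer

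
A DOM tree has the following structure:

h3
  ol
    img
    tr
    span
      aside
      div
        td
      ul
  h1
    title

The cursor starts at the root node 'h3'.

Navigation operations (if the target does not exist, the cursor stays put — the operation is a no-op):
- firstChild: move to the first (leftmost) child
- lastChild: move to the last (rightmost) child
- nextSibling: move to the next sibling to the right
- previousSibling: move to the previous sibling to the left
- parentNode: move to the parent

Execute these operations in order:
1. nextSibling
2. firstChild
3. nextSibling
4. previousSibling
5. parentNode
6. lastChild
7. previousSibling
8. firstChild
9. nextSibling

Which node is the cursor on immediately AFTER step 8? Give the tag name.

Answer: img

Derivation:
After 1 (nextSibling): h3 (no-op, stayed)
After 2 (firstChild): ol
After 3 (nextSibling): h1
After 4 (previousSibling): ol
After 5 (parentNode): h3
After 6 (lastChild): h1
After 7 (previousSibling): ol
After 8 (firstChild): img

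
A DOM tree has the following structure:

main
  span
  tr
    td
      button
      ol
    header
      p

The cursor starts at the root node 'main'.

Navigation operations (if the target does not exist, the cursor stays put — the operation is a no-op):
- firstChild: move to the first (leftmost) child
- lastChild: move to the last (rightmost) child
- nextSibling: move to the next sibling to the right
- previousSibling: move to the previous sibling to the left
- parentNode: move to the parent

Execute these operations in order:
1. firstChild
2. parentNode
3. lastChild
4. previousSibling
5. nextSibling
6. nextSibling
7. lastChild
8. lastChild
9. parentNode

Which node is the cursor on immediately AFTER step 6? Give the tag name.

Answer: tr

Derivation:
After 1 (firstChild): span
After 2 (parentNode): main
After 3 (lastChild): tr
After 4 (previousSibling): span
After 5 (nextSibling): tr
After 6 (nextSibling): tr (no-op, stayed)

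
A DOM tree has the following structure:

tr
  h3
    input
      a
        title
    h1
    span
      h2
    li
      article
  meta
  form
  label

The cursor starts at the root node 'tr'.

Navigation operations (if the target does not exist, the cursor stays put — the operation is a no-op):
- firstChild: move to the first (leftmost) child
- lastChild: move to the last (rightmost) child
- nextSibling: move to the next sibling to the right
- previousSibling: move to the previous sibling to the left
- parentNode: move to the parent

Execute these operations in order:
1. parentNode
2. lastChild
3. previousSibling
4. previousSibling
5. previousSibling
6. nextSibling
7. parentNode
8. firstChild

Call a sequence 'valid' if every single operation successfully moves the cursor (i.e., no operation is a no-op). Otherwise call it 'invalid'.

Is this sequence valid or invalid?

After 1 (parentNode): tr (no-op, stayed)
After 2 (lastChild): label
After 3 (previousSibling): form
After 4 (previousSibling): meta
After 5 (previousSibling): h3
After 6 (nextSibling): meta
After 7 (parentNode): tr
After 8 (firstChild): h3

Answer: invalid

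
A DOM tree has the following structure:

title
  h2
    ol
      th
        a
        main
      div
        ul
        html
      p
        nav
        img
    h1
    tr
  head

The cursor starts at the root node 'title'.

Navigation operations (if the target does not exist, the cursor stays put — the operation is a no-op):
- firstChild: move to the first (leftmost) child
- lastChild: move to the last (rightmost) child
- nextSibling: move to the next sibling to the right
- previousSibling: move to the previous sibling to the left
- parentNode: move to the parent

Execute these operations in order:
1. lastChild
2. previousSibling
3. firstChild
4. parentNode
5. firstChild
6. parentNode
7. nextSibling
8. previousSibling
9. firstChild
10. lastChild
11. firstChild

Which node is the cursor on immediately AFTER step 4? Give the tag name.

After 1 (lastChild): head
After 2 (previousSibling): h2
After 3 (firstChild): ol
After 4 (parentNode): h2

Answer: h2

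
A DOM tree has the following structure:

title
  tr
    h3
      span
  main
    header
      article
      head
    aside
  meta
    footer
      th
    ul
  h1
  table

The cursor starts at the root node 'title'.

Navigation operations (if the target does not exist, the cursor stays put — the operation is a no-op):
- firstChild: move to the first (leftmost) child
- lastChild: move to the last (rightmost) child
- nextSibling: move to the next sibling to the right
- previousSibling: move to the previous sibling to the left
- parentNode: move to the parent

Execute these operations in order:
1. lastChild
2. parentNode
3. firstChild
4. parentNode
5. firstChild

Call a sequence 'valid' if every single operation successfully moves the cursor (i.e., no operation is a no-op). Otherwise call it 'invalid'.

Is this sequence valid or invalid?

Answer: valid

Derivation:
After 1 (lastChild): table
After 2 (parentNode): title
After 3 (firstChild): tr
After 4 (parentNode): title
After 5 (firstChild): tr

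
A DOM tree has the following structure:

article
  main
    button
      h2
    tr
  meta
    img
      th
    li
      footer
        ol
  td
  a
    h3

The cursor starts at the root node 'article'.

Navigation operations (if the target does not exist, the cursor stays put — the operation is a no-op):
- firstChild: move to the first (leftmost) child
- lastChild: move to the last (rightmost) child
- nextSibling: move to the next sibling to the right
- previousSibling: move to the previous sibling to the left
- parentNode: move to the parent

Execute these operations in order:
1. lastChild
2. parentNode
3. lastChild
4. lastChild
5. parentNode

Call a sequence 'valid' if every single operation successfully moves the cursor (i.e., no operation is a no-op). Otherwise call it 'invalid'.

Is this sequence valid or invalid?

Answer: valid

Derivation:
After 1 (lastChild): a
After 2 (parentNode): article
After 3 (lastChild): a
After 4 (lastChild): h3
After 5 (parentNode): a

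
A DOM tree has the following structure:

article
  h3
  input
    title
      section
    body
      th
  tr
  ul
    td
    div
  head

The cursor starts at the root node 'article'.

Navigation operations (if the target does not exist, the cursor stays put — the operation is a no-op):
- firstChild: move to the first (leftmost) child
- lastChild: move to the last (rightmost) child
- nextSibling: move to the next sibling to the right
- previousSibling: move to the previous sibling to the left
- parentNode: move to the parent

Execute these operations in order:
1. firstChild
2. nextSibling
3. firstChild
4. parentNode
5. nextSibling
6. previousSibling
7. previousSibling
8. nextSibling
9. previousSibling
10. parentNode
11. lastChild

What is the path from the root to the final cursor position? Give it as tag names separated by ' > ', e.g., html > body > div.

After 1 (firstChild): h3
After 2 (nextSibling): input
After 3 (firstChild): title
After 4 (parentNode): input
After 5 (nextSibling): tr
After 6 (previousSibling): input
After 7 (previousSibling): h3
After 8 (nextSibling): input
After 9 (previousSibling): h3
After 10 (parentNode): article
After 11 (lastChild): head

Answer: article > head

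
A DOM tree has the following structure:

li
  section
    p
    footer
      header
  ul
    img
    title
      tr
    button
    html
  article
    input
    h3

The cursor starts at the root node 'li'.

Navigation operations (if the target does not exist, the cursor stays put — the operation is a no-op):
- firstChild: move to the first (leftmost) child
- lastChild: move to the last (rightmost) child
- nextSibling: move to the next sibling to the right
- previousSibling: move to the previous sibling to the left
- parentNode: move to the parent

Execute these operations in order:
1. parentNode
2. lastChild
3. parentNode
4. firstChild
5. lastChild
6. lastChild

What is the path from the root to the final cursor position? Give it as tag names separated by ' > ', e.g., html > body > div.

Answer: li > section > footer > header

Derivation:
After 1 (parentNode): li (no-op, stayed)
After 2 (lastChild): article
After 3 (parentNode): li
After 4 (firstChild): section
After 5 (lastChild): footer
After 6 (lastChild): header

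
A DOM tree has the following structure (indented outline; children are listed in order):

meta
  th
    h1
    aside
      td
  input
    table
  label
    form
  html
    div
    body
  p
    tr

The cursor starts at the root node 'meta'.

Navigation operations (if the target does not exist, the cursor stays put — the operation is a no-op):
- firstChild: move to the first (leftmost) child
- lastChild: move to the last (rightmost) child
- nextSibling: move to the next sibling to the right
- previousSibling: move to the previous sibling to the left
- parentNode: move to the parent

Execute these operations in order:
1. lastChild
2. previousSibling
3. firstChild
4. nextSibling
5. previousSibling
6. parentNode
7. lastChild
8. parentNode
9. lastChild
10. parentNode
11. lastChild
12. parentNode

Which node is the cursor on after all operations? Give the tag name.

Answer: html

Derivation:
After 1 (lastChild): p
After 2 (previousSibling): html
After 3 (firstChild): div
After 4 (nextSibling): body
After 5 (previousSibling): div
After 6 (parentNode): html
After 7 (lastChild): body
After 8 (parentNode): html
After 9 (lastChild): body
After 10 (parentNode): html
After 11 (lastChild): body
After 12 (parentNode): html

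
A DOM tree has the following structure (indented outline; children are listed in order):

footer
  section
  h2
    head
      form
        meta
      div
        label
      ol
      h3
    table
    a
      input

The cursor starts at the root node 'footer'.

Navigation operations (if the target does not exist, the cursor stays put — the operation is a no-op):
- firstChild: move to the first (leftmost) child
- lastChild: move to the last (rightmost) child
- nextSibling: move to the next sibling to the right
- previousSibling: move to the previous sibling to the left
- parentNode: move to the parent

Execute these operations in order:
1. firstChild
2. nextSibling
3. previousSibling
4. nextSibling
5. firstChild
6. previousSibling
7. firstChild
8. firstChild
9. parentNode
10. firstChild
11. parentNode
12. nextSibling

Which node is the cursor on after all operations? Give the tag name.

After 1 (firstChild): section
After 2 (nextSibling): h2
After 3 (previousSibling): section
After 4 (nextSibling): h2
After 5 (firstChild): head
After 6 (previousSibling): head (no-op, stayed)
After 7 (firstChild): form
After 8 (firstChild): meta
After 9 (parentNode): form
After 10 (firstChild): meta
After 11 (parentNode): form
After 12 (nextSibling): div

Answer: div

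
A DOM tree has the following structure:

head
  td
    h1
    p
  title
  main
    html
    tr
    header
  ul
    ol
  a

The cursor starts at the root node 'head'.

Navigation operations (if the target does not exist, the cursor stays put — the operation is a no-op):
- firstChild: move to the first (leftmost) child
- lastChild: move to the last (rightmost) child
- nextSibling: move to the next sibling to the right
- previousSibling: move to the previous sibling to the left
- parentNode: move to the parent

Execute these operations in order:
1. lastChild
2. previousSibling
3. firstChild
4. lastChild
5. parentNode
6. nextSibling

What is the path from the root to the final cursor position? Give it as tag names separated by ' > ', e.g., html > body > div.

After 1 (lastChild): a
After 2 (previousSibling): ul
After 3 (firstChild): ol
After 4 (lastChild): ol (no-op, stayed)
After 5 (parentNode): ul
After 6 (nextSibling): a

Answer: head > a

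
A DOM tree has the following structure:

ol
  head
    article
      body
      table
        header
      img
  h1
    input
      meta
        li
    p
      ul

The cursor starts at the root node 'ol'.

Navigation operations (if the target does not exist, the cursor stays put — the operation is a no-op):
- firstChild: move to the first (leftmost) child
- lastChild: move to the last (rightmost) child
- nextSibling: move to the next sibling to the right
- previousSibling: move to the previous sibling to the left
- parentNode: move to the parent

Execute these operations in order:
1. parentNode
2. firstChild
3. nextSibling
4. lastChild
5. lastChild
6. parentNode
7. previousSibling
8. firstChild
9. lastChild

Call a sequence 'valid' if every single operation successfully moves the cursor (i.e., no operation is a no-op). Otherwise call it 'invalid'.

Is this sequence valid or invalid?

After 1 (parentNode): ol (no-op, stayed)
After 2 (firstChild): head
After 3 (nextSibling): h1
After 4 (lastChild): p
After 5 (lastChild): ul
After 6 (parentNode): p
After 7 (previousSibling): input
After 8 (firstChild): meta
After 9 (lastChild): li

Answer: invalid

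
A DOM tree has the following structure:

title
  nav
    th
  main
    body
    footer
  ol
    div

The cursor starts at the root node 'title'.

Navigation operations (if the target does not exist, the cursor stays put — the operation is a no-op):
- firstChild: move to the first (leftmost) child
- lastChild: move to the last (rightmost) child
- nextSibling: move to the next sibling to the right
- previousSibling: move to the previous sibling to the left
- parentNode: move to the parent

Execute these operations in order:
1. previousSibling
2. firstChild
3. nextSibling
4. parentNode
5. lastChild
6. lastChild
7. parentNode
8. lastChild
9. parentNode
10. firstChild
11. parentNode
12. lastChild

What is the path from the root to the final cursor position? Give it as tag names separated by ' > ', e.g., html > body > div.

After 1 (previousSibling): title (no-op, stayed)
After 2 (firstChild): nav
After 3 (nextSibling): main
After 4 (parentNode): title
After 5 (lastChild): ol
After 6 (lastChild): div
After 7 (parentNode): ol
After 8 (lastChild): div
After 9 (parentNode): ol
After 10 (firstChild): div
After 11 (parentNode): ol
After 12 (lastChild): div

Answer: title > ol > div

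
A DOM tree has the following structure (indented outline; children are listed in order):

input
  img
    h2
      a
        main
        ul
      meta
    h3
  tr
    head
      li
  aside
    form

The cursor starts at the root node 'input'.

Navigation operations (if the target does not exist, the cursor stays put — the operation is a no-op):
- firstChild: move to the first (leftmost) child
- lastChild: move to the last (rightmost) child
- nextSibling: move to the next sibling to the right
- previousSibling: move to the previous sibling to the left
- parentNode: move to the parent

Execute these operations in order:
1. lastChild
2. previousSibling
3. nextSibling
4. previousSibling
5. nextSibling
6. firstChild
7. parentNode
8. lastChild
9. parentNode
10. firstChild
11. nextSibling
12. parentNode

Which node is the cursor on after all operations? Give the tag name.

After 1 (lastChild): aside
After 2 (previousSibling): tr
After 3 (nextSibling): aside
After 4 (previousSibling): tr
After 5 (nextSibling): aside
After 6 (firstChild): form
After 7 (parentNode): aside
After 8 (lastChild): form
After 9 (parentNode): aside
After 10 (firstChild): form
After 11 (nextSibling): form (no-op, stayed)
After 12 (parentNode): aside

Answer: aside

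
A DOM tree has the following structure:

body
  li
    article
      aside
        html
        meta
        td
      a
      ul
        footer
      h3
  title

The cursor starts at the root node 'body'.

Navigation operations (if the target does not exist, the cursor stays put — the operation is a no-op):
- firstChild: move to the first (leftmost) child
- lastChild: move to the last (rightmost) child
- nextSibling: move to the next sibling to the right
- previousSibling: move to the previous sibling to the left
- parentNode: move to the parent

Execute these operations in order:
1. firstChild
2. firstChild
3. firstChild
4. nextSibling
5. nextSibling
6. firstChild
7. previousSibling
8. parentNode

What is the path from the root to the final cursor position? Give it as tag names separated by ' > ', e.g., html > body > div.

Answer: body > li > article > ul

Derivation:
After 1 (firstChild): li
After 2 (firstChild): article
After 3 (firstChild): aside
After 4 (nextSibling): a
After 5 (nextSibling): ul
After 6 (firstChild): footer
After 7 (previousSibling): footer (no-op, stayed)
After 8 (parentNode): ul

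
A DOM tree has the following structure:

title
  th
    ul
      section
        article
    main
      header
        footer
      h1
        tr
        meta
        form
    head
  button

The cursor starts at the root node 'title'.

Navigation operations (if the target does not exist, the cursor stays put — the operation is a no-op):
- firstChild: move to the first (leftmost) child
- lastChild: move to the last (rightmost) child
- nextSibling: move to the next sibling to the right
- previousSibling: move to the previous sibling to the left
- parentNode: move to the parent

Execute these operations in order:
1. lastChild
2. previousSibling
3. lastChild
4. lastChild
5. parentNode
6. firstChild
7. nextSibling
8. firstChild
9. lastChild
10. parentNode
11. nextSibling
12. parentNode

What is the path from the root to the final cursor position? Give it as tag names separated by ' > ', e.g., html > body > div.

Answer: title > th > main

Derivation:
After 1 (lastChild): button
After 2 (previousSibling): th
After 3 (lastChild): head
After 4 (lastChild): head (no-op, stayed)
After 5 (parentNode): th
After 6 (firstChild): ul
After 7 (nextSibling): main
After 8 (firstChild): header
After 9 (lastChild): footer
After 10 (parentNode): header
After 11 (nextSibling): h1
After 12 (parentNode): main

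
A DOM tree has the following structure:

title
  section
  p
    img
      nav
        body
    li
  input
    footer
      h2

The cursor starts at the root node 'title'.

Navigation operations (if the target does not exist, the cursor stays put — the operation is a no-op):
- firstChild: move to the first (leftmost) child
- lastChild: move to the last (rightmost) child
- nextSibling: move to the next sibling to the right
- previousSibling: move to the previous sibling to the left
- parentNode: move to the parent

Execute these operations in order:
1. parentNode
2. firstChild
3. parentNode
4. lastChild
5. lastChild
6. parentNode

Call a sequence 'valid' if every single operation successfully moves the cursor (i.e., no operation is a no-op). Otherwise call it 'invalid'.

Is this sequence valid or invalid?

After 1 (parentNode): title (no-op, stayed)
After 2 (firstChild): section
After 3 (parentNode): title
After 4 (lastChild): input
After 5 (lastChild): footer
After 6 (parentNode): input

Answer: invalid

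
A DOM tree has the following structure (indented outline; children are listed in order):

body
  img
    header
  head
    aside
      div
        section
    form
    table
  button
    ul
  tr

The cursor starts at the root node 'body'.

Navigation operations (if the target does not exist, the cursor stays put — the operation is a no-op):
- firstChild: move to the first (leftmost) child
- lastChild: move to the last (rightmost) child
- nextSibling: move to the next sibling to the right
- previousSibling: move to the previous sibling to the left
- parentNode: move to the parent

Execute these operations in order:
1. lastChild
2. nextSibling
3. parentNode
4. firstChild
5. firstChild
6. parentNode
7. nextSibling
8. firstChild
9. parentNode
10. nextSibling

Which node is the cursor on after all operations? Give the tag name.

Answer: button

Derivation:
After 1 (lastChild): tr
After 2 (nextSibling): tr (no-op, stayed)
After 3 (parentNode): body
After 4 (firstChild): img
After 5 (firstChild): header
After 6 (parentNode): img
After 7 (nextSibling): head
After 8 (firstChild): aside
After 9 (parentNode): head
After 10 (nextSibling): button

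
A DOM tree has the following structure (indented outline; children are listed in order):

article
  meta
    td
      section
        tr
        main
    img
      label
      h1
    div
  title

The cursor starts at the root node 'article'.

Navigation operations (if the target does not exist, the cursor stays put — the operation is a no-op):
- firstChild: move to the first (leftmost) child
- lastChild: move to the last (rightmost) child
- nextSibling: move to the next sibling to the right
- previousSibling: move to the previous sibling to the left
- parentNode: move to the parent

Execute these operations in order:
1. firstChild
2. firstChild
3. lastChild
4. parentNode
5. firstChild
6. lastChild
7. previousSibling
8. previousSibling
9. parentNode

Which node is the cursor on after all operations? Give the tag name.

Answer: section

Derivation:
After 1 (firstChild): meta
After 2 (firstChild): td
After 3 (lastChild): section
After 4 (parentNode): td
After 5 (firstChild): section
After 6 (lastChild): main
After 7 (previousSibling): tr
After 8 (previousSibling): tr (no-op, stayed)
After 9 (parentNode): section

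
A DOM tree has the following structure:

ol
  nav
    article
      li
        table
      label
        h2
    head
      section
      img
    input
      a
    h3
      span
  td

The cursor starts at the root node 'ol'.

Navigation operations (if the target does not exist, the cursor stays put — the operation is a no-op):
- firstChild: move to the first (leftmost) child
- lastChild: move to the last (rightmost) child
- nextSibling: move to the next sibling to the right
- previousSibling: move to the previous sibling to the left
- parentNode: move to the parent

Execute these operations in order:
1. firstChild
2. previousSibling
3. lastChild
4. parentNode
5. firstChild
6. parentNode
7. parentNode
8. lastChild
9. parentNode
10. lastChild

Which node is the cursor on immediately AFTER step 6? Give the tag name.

Answer: nav

Derivation:
After 1 (firstChild): nav
After 2 (previousSibling): nav (no-op, stayed)
After 3 (lastChild): h3
After 4 (parentNode): nav
After 5 (firstChild): article
After 6 (parentNode): nav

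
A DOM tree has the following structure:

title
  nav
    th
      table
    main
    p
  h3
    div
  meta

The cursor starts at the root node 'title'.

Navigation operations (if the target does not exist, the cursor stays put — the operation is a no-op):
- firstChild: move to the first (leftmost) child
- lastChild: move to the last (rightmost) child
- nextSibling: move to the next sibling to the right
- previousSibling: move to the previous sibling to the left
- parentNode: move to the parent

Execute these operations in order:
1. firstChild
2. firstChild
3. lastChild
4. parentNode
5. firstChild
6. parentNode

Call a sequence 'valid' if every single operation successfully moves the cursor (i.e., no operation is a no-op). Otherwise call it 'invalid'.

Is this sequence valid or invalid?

Answer: valid

Derivation:
After 1 (firstChild): nav
After 2 (firstChild): th
After 3 (lastChild): table
After 4 (parentNode): th
After 5 (firstChild): table
After 6 (parentNode): th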